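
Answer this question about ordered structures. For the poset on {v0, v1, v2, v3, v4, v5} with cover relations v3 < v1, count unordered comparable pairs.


A comparable pair {a,b} has a < b or b < a in the order.
Count unordered pairs where one element is strictly below the other.
Examples: {v1,v3}
Total comparable pairs: 1


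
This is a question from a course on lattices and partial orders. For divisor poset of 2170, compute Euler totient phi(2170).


phi(n) = n * prod_{p|n} (1 - 1/p).
Prime divisors of 2170: [2, 5, 7, 31]
phi(2170) = 2170 * (1 - 1/2) * (1 - 1/5) * (1 - 1/7) * (1 - 1/31)
phi(2170) = 720


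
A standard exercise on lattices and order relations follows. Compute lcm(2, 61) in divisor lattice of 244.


In a divisor lattice, join = lcm (least common multiple).
gcd(2,61) = 1
lcm(2,61) = 2*61/gcd = 122/1 = 122


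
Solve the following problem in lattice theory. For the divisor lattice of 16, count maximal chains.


A maximal chain goes from the minimum element to a maximal element via cover relations.
Counting all min-to-max paths in the cover graph.
Total maximal chains: 1


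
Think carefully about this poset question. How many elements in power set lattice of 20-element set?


Power set = 2^n.
2^20 = 1048576


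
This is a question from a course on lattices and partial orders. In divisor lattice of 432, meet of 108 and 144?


In a divisor lattice, meet = gcd (greatest common divisor).
By Euclidean algorithm or factoring: gcd(108,144) = 36


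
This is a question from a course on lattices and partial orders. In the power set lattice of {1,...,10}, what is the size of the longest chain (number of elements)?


A chain is a totally ordered subset; we count the number of elements in a maximum chain.
Compute, for each element x, the size of the longest chain ending at x:
  {}: 1
  {1}: 2
  {2}: 2
  {3}: 2
  {4}: 2
  {5}: 2
  ...
A maximum chain: {} < {1} < {1,2} < {1,2,3} < {1,2,3,4} < {1,2,3,4,5} < {1,2,3,4,5,6} < {1,2,3,4,5,6,7} < {1,2,3,4,5,6,7,8} < {1,2,3,4,5,6,7,8,9} < {1,2,3,4,5,6,7,8,9,10}
Number of elements in the longest chain: 11


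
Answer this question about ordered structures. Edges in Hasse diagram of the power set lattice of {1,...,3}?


A cover relation a -< b holds when a < b with no c strictly between.
Cover relations:
  {} -< {1}
  {} -< {2}
  {} -< {3}
  {1} -< {1,2}
  {1} -< {1,3}
  {2} -< {1,2}
  {2} -< {2,3}
  {3} -< {1,3}
  ...4 more
Total: 12


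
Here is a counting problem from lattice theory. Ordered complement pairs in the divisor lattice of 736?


Complement pair (a,b): a meet b = bottom, a join b = top.
Here: gcd(a,b)=1 and lcm(a,b)=736, i.e. a*b=736 with a,b coprime.
Pairs found: (1,736), (23,32), (32,23), (736,1)
Total ordered pairs: 4


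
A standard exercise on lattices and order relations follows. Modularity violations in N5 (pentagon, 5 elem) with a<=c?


Modular law: if a <= c then a v (b ^ c) = (a v b) ^ c.
Check all triples (a,b,c) with a <= c among 5 elements.
  e.g. a=a, b=c, c=b: lhs=a != rhs=b
Total violating triples: 1


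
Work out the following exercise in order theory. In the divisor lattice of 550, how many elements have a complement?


An element a is complemented if some b has a meet b = bottom, a join b = top.
a is complemented iff gcd(a, n/a)=1, i.e. a is a unitary divisor of 550.
Complemented elements: 1, 2, 11, 22, 25, 50, ... (2 more)
Count: 8


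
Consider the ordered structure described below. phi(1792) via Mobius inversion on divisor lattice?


phi(n) = n * prod_{p|n} (1 - 1/p).
Prime divisors of 1792: [2, 7]
phi(1792) = 1792 * (1 - 1/2) * (1 - 1/7)
phi(1792) = 768


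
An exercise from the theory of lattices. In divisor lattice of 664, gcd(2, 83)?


Meet=gcd.
gcd(2,83)=1


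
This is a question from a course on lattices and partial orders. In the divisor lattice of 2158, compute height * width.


Height = length of longest chain minus 1; width = size of largest antichain.
A maximum chain: 1 | 83 | 1079 | 2158  (height 3).
A maximum antichain: {2, 13, 83}  (width 3).
Product = 3 * 3 = 9


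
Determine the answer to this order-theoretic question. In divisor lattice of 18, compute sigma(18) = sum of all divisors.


sigma(n) = sum of divisors.
Divisors of 18: [1, 2, 3, 6, 9, 18]
Sum = 39


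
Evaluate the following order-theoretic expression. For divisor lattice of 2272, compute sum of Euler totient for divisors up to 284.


Divisors of 2272 up to 284: [1, 2, 4, 8, 16, 32, 71, 142, 284]
phi values: [1, 1, 2, 4, 8, 16, 70, 70, 140]
Sum = 312


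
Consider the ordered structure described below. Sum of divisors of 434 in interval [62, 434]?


Interval [62,434] in divisors of 434: [62, 434]
Sum = 496


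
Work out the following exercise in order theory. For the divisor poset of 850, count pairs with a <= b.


The order relation is {(a,b) : a <= b}, reflexive so it includes (a,a).
Examples: (1,1), (1,10), (1,17), (1,170), (1,2), ...
Total ordered pairs: 54


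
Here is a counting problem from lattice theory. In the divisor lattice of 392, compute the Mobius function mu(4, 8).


In a divisor lattice, mu(a,b) = mu(b/a) where mu is the classical Mobius function.
b/a = 8/4 = 2
Prime factorization of 2: primes [2]
2 is squarefree with 1 prime factor(s), so mu(2) = (-1)^1 = -1


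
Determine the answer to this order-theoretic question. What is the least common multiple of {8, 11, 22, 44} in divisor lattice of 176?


In a divisor lattice, join = lcm (least common multiple).
Compute lcm iteratively: start with first element, then lcm(current, next).
Elements: [8, 11, 22, 44]
lcm(8,11) = 88
lcm(88,22) = 88
lcm(88,44) = 88
Final lcm = 88


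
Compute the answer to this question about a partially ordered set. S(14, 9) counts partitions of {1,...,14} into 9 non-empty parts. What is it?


S(n,k) = k*S(n-1,k) + S(n-1,k-1).
S(13,9) = 359502, S(13,8) = 1899612
S(14,9) = 9*359502 + 1899612 = 3235518 + 1899612
S(14,9) = 5135130


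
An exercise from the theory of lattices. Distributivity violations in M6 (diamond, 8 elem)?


Distributive law: a ^ (b v c) = (a ^ b) v (a ^ c).
Check all 8^3 = 512 ordered triples (a,b,c).
  e.g. a=a1, b=a2, c=a3: lhs=a1 != rhs=0
  e.g. a=a1, b=a2, c=a4: lhs=a1 != rhs=0
Total violating triples: 120


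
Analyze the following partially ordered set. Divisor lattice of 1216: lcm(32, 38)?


Join=lcm.
gcd(32,38)=2
lcm=608


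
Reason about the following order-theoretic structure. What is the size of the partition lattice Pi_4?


B(n) = number of set partitions of an n-element set.
B(n) satisfies the recurrence: B(n+1) = sum_k C(n,k)*B(k).
B(4) = 15


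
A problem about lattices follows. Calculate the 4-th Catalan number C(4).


C(n) = C(2n, n) / (n+1).
C(8, 4) = 70
C(4) = 70 / 5 = 14


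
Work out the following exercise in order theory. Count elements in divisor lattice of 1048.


Divisors of 1048: [1, 2, 4, 8, 131, 262, 524, 1048]
Count: 8


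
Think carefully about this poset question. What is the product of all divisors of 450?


Divisors of 450: [1, 2, 3, 5, 6, 9, 10, 15, 18, 25, 30, 45, 50, 75, 90, 150, 225, 450]
Product = n^(d(n)/2) = 450^(18/2)
Product = 756680642578125000000000


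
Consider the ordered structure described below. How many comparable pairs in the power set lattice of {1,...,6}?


A comparable pair {a,b} has a < b or b < a in the order.
Count unordered pairs where one element is strictly below the other.
Examples: {{},{1}}, {{},{2}}, {{},{3}}, {{},{4}}, ...
Total comparable pairs: 665


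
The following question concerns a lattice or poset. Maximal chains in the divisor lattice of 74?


A maximal chain goes from the minimum element to a maximal element via cover relations.
Counting all min-to-max paths in the cover graph.
Total maximal chains: 2


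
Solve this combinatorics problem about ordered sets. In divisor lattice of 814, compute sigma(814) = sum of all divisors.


sigma(n) = sum of divisors.
Divisors of 814: [1, 2, 11, 22, 37, 74, 407, 814]
Sum = 1368


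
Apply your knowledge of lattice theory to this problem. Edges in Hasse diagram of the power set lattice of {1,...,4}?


A cover relation a -< b holds when a < b with no c strictly between.
Cover relations:
  {} -< {1}
  {} -< {2}
  {} -< {3}
  {} -< {4}
  {1} -< {1,2}
  {1} -< {1,3}
  {1} -< {1,4}
  {2} -< {1,2}
  ...24 more
Total: 32


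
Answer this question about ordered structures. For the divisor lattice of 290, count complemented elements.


An element a is complemented if some b has a meet b = bottom, a join b = top.
a is complemented iff gcd(a, n/a)=1, i.e. a is a unitary divisor of 290.
Complemented elements: 1, 2, 5, 10, 29, 58, ... (2 more)
Count: 8


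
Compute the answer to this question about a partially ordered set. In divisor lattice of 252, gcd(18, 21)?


Meet=gcd.
gcd(18,21)=3


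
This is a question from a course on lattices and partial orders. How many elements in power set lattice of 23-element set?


Power set = 2^n.
2^23 = 8388608


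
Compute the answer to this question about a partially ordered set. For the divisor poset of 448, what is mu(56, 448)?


In a divisor lattice, mu(a,b) = mu(b/a) where mu is the classical Mobius function.
b/a = 448/56 = 8
Prime factorization of 8: primes [2]
8 is not squarefree, so mu(8) = 0


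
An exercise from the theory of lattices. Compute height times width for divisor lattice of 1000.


Height = length of longest chain minus 1; width = size of largest antichain.
A maximum chain: 1 | 5 | 25 | 125 | 250 | 500 | 1000  (height 6).
A maximum antichain: {8, 20, 50, 125}  (width 4).
Product = 6 * 4 = 24


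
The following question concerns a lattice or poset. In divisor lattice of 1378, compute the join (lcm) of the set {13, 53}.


In a divisor lattice, join = lcm (least common multiple).
Compute lcm iteratively: start with first element, then lcm(current, next).
Elements: [13, 53]
lcm(13,53) = 689
Final lcm = 689


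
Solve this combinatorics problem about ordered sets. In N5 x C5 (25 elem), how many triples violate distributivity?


Distributive law: a ^ (b v c) = (a ^ b) v (a ^ c).
Check all 25^3 = 15625 ordered triples (a,b,c).
  e.g. a=(b,0), b=(a,0), c=(c,0): lhs=(b,0) != rhs=(a,0)
  e.g. a=(b,0), b=(a,0), c=(c,1): lhs=(b,0) != rhs=(a,0)
Total violating triples: 250


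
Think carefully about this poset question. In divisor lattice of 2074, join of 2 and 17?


In a divisor lattice, join = lcm (least common multiple).
gcd(2,17) = 1
lcm(2,17) = 2*17/gcd = 34/1 = 34


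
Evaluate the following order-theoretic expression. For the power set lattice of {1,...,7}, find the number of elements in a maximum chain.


A chain is a totally ordered subset; we count the number of elements in a maximum chain.
Compute, for each element x, the size of the longest chain ending at x:
  {}: 1
  {1}: 2
  {2}: 2
  {3}: 2
  {4}: 2
  {5}: 2
  ...
A maximum chain: {} < {1} < {1,2} < {1,2,3} < {1,2,3,4} < {1,2,3,4,5} < {1,2,3,4,5,6} < {1,2,3,4,5,6,7}
Number of elements in the longest chain: 8


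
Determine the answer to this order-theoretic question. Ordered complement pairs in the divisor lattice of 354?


Complement pair (a,b): a meet b = bottom, a join b = top.
Here: gcd(a,b)=1 and lcm(a,b)=354, i.e. a*b=354 with a,b coprime.
Pairs found: (1,354), (2,177), (3,118), (6,59), ... (4 more)
Total ordered pairs: 8


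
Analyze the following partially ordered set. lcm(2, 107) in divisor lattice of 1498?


Join=lcm.
gcd(2,107)=1
lcm=214


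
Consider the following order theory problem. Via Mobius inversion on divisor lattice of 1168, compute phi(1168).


phi(n) = n * prod_{p|n} (1 - 1/p).
Prime divisors of 1168: [2, 73]
phi(1168) = 1168 * (1 - 1/2) * (1 - 1/73)
phi(1168) = 576


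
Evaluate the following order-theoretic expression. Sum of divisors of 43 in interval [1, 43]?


Interval [1,43] in divisors of 43: [1, 43]
Sum = 44


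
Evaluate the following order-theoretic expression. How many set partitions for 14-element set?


B(n) = number of set partitions of an n-element set.
B(n) satisfies the recurrence: B(n+1) = sum_k C(n,k)*B(k).
B(14) = 190899322


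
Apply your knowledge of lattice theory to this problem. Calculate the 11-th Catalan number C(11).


C(n) = C(2n, n) / (n+1).
C(22, 11) = 705432
C(11) = 705432 / 12 = 58786


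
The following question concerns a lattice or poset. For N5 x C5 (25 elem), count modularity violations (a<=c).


Modular law: if a <= c then a v (b ^ c) = (a v b) ^ c.
Check all triples (a,b,c) with a <= c among 25 elements.
  e.g. a=(a,0), b=(c,0), c=(b,0): lhs=(a,0) != rhs=(b,0)
  e.g. a=(a,0), b=(c,1), c=(b,0): lhs=(a,0) != rhs=(b,0)
Total violating triples: 75


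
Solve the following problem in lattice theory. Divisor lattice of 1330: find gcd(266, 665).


In a divisor lattice, meet = gcd (greatest common divisor).
By Euclidean algorithm or factoring: gcd(266,665) = 133


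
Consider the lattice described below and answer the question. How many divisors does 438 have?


Divisors of 438: [1, 2, 3, 6, 73, 146, 219, 438]
Count: 8


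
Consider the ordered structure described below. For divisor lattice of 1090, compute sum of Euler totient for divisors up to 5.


Divisors of 1090 up to 5: [1, 2, 5]
phi values: [1, 1, 4]
Sum = 6


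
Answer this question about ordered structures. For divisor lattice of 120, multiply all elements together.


Divisors of 120: [1, 2, 3, 4, 5, 6, 8, 10, 12, 15, 20, 24, 30, 40, 60, 120]
Product = n^(d(n)/2) = 120^(16/2)
Product = 42998169600000000


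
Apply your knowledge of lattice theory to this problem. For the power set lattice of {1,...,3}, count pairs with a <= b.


The order relation is {(a,b) : a <= b}, reflexive so it includes (a,a).
Examples: ({},{}), ({},{1,2}), ({},{1,2,3}), ({},{1,3}), ({},{1}), ...
Total ordered pairs: 27


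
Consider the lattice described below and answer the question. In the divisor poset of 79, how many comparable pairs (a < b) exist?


A comparable pair {a,b} has a < b or b < a in the order.
Count unordered pairs where one element is strictly below the other.
Examples: {1,79}
Total comparable pairs: 1


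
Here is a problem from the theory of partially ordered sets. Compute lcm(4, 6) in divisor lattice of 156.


In a divisor lattice, join = lcm (least common multiple).
gcd(4,6) = 2
lcm(4,6) = 4*6/gcd = 24/2 = 12


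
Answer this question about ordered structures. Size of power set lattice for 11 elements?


Power set = 2^n.
2^11 = 2048


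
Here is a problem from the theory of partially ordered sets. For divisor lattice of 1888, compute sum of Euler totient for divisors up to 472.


Divisors of 1888 up to 472: [1, 2, 4, 8, 16, 32, 59, 118, 236, 472]
phi values: [1, 1, 2, 4, 8, 16, 58, 58, 116, 232]
Sum = 496


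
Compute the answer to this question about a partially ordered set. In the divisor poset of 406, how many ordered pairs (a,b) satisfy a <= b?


The order relation is {(a,b) : a <= b}, reflexive so it includes (a,a).
Examples: (1,1), (1,14), (1,2), (1,203), (1,29), ...
Total ordered pairs: 27


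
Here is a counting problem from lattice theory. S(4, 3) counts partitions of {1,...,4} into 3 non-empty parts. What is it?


S(n,k) = k*S(n-1,k) + S(n-1,k-1).
S(3,3) = 1, S(3,2) = 3
S(4,3) = 3*1 + 3 = 3 + 3
S(4,3) = 6


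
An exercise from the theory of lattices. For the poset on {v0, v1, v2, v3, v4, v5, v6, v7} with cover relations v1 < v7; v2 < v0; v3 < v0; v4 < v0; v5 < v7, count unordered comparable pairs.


A comparable pair {a,b} has a < b or b < a in the order.
Count unordered pairs where one element is strictly below the other.
Examples: {v0,v2}, {v0,v3}, {v0,v4}, {v1,v7}, ...
Total comparable pairs: 5


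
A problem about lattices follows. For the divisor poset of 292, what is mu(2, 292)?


In a divisor lattice, mu(a,b) = mu(b/a) where mu is the classical Mobius function.
b/a = 292/2 = 146
Prime factorization of 146: primes [2, 73]
146 is squarefree with 2 prime factor(s), so mu(146) = (-1)^2 = 1


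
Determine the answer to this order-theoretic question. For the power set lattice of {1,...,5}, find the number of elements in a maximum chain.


A chain is a totally ordered subset; we count the number of elements in a maximum chain.
Compute, for each element x, the size of the longest chain ending at x:
  {}: 1
  {1}: 2
  {2}: 2
  {3}: 2
  {4}: 2
  {5}: 2
  ...
A maximum chain: {} < {1} < {1,2} < {1,2,3} < {1,2,3,4} < {1,2,3,4,5}
Number of elements in the longest chain: 6


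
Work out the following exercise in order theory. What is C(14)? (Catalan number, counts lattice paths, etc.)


C(n) = C(2n, n) / (n+1).
C(28, 14) = 40116600
C(14) = 40116600 / 15 = 2674440


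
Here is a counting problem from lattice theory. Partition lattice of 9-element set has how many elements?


B(n) = number of set partitions of an n-element set.
B(n) satisfies the recurrence: B(n+1) = sum_k C(n,k)*B(k).
B(9) = 21147


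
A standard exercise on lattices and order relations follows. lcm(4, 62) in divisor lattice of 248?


Join=lcm.
gcd(4,62)=2
lcm=124


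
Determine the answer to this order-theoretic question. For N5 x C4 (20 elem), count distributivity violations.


Distributive law: a ^ (b v c) = (a ^ b) v (a ^ c).
Check all 20^3 = 8000 ordered triples (a,b,c).
  e.g. a=(b,0), b=(a,0), c=(c,0): lhs=(b,0) != rhs=(a,0)
  e.g. a=(b,0), b=(a,0), c=(c,1): lhs=(b,0) != rhs=(a,0)
Total violating triples: 128


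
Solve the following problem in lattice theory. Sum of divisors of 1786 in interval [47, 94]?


Interval [47,94] in divisors of 1786: [47, 94]
Sum = 141


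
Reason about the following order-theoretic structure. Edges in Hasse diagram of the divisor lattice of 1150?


A cover relation a -< b holds when a < b with no c strictly between.
Cover relations:
  1 -< 2
  1 -< 5
  1 -< 23
  2 -< 10
  2 -< 46
  5 -< 10
  5 -< 25
  5 -< 115
  ...12 more
Total: 20


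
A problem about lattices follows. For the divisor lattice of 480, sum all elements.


sigma(n) = sum of divisors.
Divisors of 480: [1, 2, 3, 4, 5, 6, 8, 10, 12, 15, 16, 20, 24, 30, 32, 40, 48, 60, 80, 96, 120, 160, 240, 480]
Sum = 1512


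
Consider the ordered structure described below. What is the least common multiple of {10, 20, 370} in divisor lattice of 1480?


In a divisor lattice, join = lcm (least common multiple).
Compute lcm iteratively: start with first element, then lcm(current, next).
Elements: [10, 20, 370]
lcm(10,20) = 20
lcm(20,370) = 740
Final lcm = 740


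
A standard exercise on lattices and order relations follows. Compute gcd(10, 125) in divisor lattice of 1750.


In a divisor lattice, meet = gcd (greatest common divisor).
By Euclidean algorithm or factoring: gcd(10,125) = 5


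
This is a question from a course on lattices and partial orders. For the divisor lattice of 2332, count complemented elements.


An element a is complemented if some b has a meet b = bottom, a join b = top.
a is complemented iff gcd(a, n/a)=1, i.e. a is a unitary divisor of 2332.
Complemented elements: 1, 4, 11, 44, 53, 212, ... (2 more)
Count: 8


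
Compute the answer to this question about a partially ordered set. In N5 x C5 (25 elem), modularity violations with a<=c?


Modular law: if a <= c then a v (b ^ c) = (a v b) ^ c.
Check all triples (a,b,c) with a <= c among 25 elements.
  e.g. a=(a,0), b=(c,0), c=(b,0): lhs=(a,0) != rhs=(b,0)
  e.g. a=(a,0), b=(c,1), c=(b,0): lhs=(a,0) != rhs=(b,0)
Total violating triples: 75


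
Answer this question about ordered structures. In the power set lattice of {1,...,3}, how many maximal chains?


A maximal chain goes from the minimum element to a maximal element via cover relations.
Counting all min-to-max paths in the cover graph.
Total maximal chains: 6


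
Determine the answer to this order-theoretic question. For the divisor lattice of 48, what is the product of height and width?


Height = length of longest chain minus 1; width = size of largest antichain.
A maximum chain: 1 | 3 | 6 | 12 | 24 | 48  (height 5).
A maximum antichain: {2, 3}  (width 2).
Product = 5 * 2 = 10


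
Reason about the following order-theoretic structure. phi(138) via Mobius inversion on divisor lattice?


phi(n) = n * prod_{p|n} (1 - 1/p).
Prime divisors of 138: [2, 3, 23]
phi(138) = 138 * (1 - 1/2) * (1 - 1/3) * (1 - 1/23)
phi(138) = 44


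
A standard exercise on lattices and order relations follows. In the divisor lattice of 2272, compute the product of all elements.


Divisors of 2272: [1, 2, 4, 8, 16, 32, 71, 142, 284, 568, 1136, 2272]
Product = n^(d(n)/2) = 2272^(12/2)
Product = 137546632512252411904


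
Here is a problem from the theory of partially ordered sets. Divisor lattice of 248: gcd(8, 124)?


Meet=gcd.
gcd(8,124)=4


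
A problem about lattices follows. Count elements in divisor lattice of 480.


Divisors of 480: [1, 2, 3, 4, 5, 6, 8, 10, 12, 15, 16, 20, 24, 30, 32, 40, 48, 60, 80, 96, 120, 160, 240, 480]
Count: 24


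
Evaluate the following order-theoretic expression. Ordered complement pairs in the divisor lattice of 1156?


Complement pair (a,b): a meet b = bottom, a join b = top.
Here: gcd(a,b)=1 and lcm(a,b)=1156, i.e. a*b=1156 with a,b coprime.
Pairs found: (1,1156), (4,289), (289,4), (1156,1)
Total ordered pairs: 4


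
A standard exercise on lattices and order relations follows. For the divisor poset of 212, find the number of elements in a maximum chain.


A chain is a totally ordered subset; we count the number of elements in a maximum chain.
Compute, for each element x, the size of the longest chain ending at x:
  1: 1
  2: 2
  53: 2
  4: 3
  106: 3
  212: 4
A maximum chain: 1 < 2 < 4 < 212
Number of elements in the longest chain: 4


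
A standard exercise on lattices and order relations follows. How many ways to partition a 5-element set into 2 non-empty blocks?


S(n,k) = k*S(n-1,k) + S(n-1,k-1).
S(4,2) = 7, S(4,1) = 1
S(5,2) = 2*7 + 1 = 14 + 1
S(5,2) = 15


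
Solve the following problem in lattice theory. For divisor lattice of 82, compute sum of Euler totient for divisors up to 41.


Divisors of 82 up to 41: [1, 2, 41]
phi values: [1, 1, 40]
Sum = 42


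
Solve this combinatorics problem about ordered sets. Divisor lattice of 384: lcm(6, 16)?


Join=lcm.
gcd(6,16)=2
lcm=48


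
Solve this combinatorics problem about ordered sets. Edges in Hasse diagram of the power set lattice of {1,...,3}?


A cover relation a -< b holds when a < b with no c strictly between.
Cover relations:
  {} -< {1}
  {} -< {2}
  {} -< {3}
  {1} -< {1,2}
  {1} -< {1,3}
  {2} -< {1,2}
  {2} -< {2,3}
  {3} -< {1,3}
  ...4 more
Total: 12


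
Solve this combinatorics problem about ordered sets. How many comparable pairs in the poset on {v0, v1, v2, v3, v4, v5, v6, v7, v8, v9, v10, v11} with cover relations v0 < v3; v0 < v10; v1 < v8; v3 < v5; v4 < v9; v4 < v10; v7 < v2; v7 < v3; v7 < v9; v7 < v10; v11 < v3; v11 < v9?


A comparable pair {a,b} has a < b or b < a in the order.
Count unordered pairs where one element is strictly below the other.
Examples: {v0,v3}, {v0,v5}, {v0,v10}, {v1,v8}, ...
Total comparable pairs: 15


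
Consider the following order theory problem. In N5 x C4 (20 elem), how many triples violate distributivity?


Distributive law: a ^ (b v c) = (a ^ b) v (a ^ c).
Check all 20^3 = 8000 ordered triples (a,b,c).
  e.g. a=(b,0), b=(a,0), c=(c,0): lhs=(b,0) != rhs=(a,0)
  e.g. a=(b,0), b=(a,0), c=(c,1): lhs=(b,0) != rhs=(a,0)
Total violating triples: 128


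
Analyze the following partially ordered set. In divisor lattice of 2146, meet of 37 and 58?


In a divisor lattice, meet = gcd (greatest common divisor).
By Euclidean algorithm or factoring: gcd(37,58) = 1


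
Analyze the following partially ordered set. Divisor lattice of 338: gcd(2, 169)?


Meet=gcd.
gcd(2,169)=1


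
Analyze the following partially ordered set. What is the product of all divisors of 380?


Divisors of 380: [1, 2, 4, 5, 10, 19, 20, 38, 76, 95, 190, 380]
Product = n^(d(n)/2) = 380^(12/2)
Product = 3010936384000000


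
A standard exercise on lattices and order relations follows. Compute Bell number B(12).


B(n) = number of set partitions of an n-element set.
B(n) satisfies the recurrence: B(n+1) = sum_k C(n,k)*B(k).
B(12) = 4213597


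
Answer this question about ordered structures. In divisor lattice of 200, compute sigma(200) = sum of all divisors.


sigma(n) = sum of divisors.
Divisors of 200: [1, 2, 4, 5, 8, 10, 20, 25, 40, 50, 100, 200]
Sum = 465


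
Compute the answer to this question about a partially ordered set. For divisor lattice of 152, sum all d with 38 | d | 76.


Interval [38,76] in divisors of 152: [38, 76]
Sum = 114


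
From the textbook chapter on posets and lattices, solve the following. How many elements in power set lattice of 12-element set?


Power set = 2^n.
2^12 = 4096


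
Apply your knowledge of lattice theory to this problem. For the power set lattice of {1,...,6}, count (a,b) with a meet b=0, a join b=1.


Complement pair (a,b): a meet b = bottom, a join b = top.
Here: A intersect B = {} and A union B = {1,...,6}.
Pairs found: ({},{1,2,3,4,5,6}), ({1},{2,3,4,5,6}), ({2},{1,3,4,5,6}), ({3},{1,2,4,5,6}), ... (60 more)
Total ordered pairs: 64


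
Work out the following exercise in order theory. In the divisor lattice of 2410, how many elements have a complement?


An element a is complemented if some b has a meet b = bottom, a join b = top.
a is complemented iff gcd(a, n/a)=1, i.e. a is a unitary divisor of 2410.
Complemented elements: 1, 2, 5, 10, 241, 482, ... (2 more)
Count: 8


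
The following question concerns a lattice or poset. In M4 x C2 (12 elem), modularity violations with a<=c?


Modular law: if a <= c then a v (b ^ c) = (a v b) ^ c.
Check all triples (a,b,c) with a <= c among 12 elements.
This lattice is modular (diamonds M_m and their chain-products are modular).
Total violating triples: 0


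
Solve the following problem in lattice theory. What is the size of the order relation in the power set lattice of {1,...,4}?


The order relation is {(a,b) : a <= b}, reflexive so it includes (a,a).
Examples: ({},{}), ({},{1,2}), ({},{1,2,3}), ({},{1,2,3,4}), ({},{1,2,4}), ...
Total ordered pairs: 81


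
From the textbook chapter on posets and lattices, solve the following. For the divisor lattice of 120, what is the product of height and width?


Height = length of longest chain minus 1; width = size of largest antichain.
A maximum chain: 1 | 5 | 15 | 30 | 60 | 120  (height 5).
A maximum antichain: {4, 6, 10, 15}  (width 4).
Product = 5 * 4 = 20


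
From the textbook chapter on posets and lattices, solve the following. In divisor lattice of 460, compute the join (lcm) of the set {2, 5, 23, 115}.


In a divisor lattice, join = lcm (least common multiple).
Compute lcm iteratively: start with first element, then lcm(current, next).
Elements: [2, 5, 23, 115]
lcm(2,5) = 10
lcm(10,23) = 230
lcm(230,115) = 230
Final lcm = 230


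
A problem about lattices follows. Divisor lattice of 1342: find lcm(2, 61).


In a divisor lattice, join = lcm (least common multiple).
gcd(2,61) = 1
lcm(2,61) = 2*61/gcd = 122/1 = 122


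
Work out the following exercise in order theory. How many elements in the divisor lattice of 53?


Divisors of 53: [1, 53]
Count: 2


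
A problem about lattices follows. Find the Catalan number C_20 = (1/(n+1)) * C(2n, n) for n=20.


C(n) = C(2n, n) / (n+1).
C(40, 20) = 137846528820
C(20) = 137846528820 / 21 = 6564120420


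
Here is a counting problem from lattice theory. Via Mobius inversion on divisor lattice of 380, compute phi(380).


phi(n) = n * prod_{p|n} (1 - 1/p).
Prime divisors of 380: [2, 5, 19]
phi(380) = 380 * (1 - 1/2) * (1 - 1/5) * (1 - 1/19)
phi(380) = 144


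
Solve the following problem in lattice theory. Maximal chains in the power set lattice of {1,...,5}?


A maximal chain goes from the minimum element to a maximal element via cover relations.
Counting all min-to-max paths in the cover graph.
Total maximal chains: 120


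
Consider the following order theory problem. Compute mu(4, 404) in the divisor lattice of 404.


In a divisor lattice, mu(a,b) = mu(b/a) where mu is the classical Mobius function.
b/a = 404/4 = 101
Prime factorization of 101: primes [101]
101 is squarefree with 1 prime factor(s), so mu(101) = (-1)^1 = -1


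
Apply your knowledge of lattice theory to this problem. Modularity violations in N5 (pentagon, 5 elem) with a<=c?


Modular law: if a <= c then a v (b ^ c) = (a v b) ^ c.
Check all triples (a,b,c) with a <= c among 5 elements.
  e.g. a=a, b=c, c=b: lhs=a != rhs=b
Total violating triples: 1


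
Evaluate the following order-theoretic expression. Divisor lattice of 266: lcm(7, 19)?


Join=lcm.
gcd(7,19)=1
lcm=133


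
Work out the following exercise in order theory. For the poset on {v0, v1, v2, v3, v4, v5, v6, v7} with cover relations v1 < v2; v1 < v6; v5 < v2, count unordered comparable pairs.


A comparable pair {a,b} has a < b or b < a in the order.
Count unordered pairs where one element is strictly below the other.
Examples: {v1,v2}, {v1,v6}, {v2,v5}
Total comparable pairs: 3


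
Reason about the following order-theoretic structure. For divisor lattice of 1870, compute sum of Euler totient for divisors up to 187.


Divisors of 1870 up to 187: [1, 2, 5, 10, 11, 17, 22, 34, 55, 85, 110, 170, 187]
phi values: [1, 1, 4, 4, 10, 16, 10, 16, 40, 64, 40, 64, 160]
Sum = 430


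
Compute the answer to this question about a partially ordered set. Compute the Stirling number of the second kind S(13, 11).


S(n,k) = k*S(n-1,k) + S(n-1,k-1).
S(12,11) = 66, S(12,10) = 1705
S(13,11) = 11*66 + 1705 = 726 + 1705
S(13,11) = 2431


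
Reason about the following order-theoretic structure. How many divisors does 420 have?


Divisors of 420: [1, 2, 3, 4, 5, 6, 7, 10, 12, 14, 15, 20, 21, 28, 30, 35, 42, 60, 70, 84, 105, 140, 210, 420]
Count: 24


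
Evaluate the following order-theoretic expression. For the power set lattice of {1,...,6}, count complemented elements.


An element a is complemented if some b has a meet b = bottom, a join b = top.
every subset A has complement S\A, so all elements are complemented.
Complemented elements: {}, {1}, {2}, {3}, {4}, {5}, ... (58 more)
Count: 64


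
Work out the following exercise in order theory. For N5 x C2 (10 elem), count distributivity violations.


Distributive law: a ^ (b v c) = (a ^ b) v (a ^ c).
Check all 10^3 = 1000 ordered triples (a,b,c).
  e.g. a=(b,0), b=(a,0), c=(c,0): lhs=(b,0) != rhs=(a,0)
  e.g. a=(b,0), b=(a,0), c=(c,1): lhs=(b,0) != rhs=(a,0)
Total violating triples: 16


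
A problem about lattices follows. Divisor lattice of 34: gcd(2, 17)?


Meet=gcd.
gcd(2,17)=1


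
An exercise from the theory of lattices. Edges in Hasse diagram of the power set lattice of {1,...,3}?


A cover relation a -< b holds when a < b with no c strictly between.
Cover relations:
  {} -< {1}
  {} -< {2}
  {} -< {3}
  {1} -< {1,2}
  {1} -< {1,3}
  {2} -< {1,2}
  {2} -< {2,3}
  {3} -< {1,3}
  ...4 more
Total: 12


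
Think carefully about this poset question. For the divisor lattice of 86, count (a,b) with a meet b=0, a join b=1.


Complement pair (a,b): a meet b = bottom, a join b = top.
Here: gcd(a,b)=1 and lcm(a,b)=86, i.e. a*b=86 with a,b coprime.
Pairs found: (1,86), (2,43), (43,2), (86,1)
Total ordered pairs: 4


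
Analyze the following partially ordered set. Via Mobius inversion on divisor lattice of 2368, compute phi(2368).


phi(n) = n * prod_{p|n} (1 - 1/p).
Prime divisors of 2368: [2, 37]
phi(2368) = 2368 * (1 - 1/2) * (1 - 1/37)
phi(2368) = 1152


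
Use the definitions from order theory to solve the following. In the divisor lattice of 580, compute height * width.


Height = length of longest chain minus 1; width = size of largest antichain.
A maximum chain: 1 | 29 | 145 | 290 | 580  (height 4).
A maximum antichain: {4, 10, 58, 145}  (width 4).
Product = 4 * 4 = 16


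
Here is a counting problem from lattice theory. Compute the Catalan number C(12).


C(n) = C(2n, n) / (n+1).
C(24, 12) = 2704156
C(12) = 2704156 / 13 = 208012


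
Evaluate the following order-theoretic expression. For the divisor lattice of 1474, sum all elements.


sigma(n) = sum of divisors.
Divisors of 1474: [1, 2, 11, 22, 67, 134, 737, 1474]
Sum = 2448


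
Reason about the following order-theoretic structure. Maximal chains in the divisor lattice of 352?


A maximal chain goes from the minimum element to a maximal element via cover relations.
Counting all min-to-max paths in the cover graph.
Total maximal chains: 6


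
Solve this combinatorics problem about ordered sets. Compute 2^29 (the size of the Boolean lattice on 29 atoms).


Power set = 2^n.
2^29 = 536870912


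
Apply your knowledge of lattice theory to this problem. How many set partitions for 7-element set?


B(n) = number of set partitions of an n-element set.
B(n) satisfies the recurrence: B(n+1) = sum_k C(n,k)*B(k).
B(7) = 877


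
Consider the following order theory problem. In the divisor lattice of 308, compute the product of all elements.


Divisors of 308: [1, 2, 4, 7, 11, 14, 22, 28, 44, 77, 154, 308]
Product = n^(d(n)/2) = 308^(12/2)
Product = 853698068844544


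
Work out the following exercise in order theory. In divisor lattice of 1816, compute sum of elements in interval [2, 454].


Interval [2,454] in divisors of 1816: [2, 454]
Sum = 456


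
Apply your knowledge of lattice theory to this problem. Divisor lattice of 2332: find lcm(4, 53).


In a divisor lattice, join = lcm (least common multiple).
gcd(4,53) = 1
lcm(4,53) = 4*53/gcd = 212/1 = 212


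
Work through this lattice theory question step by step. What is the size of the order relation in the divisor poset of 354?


The order relation is {(a,b) : a <= b}, reflexive so it includes (a,a).
Examples: (1,1), (1,118), (1,177), (1,2), (1,3), ...
Total ordered pairs: 27


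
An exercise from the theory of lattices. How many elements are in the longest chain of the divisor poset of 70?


A chain is a totally ordered subset; we count the number of elements in a maximum chain.
Compute, for each element x, the size of the longest chain ending at x:
  1: 1
  2: 2
  5: 2
  7: 2
  10: 3
  14: 3
  ...
A maximum chain: 1 < 2 < 10 < 70
Number of elements in the longest chain: 4


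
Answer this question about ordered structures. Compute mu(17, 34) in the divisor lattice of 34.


In a divisor lattice, mu(a,b) = mu(b/a) where mu is the classical Mobius function.
b/a = 34/17 = 2
Prime factorization of 2: primes [2]
2 is squarefree with 1 prime factor(s), so mu(2) = (-1)^1 = -1


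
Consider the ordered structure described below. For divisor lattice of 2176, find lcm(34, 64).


In a divisor lattice, join = lcm (least common multiple).
Compute lcm iteratively: start with first element, then lcm(current, next).
Elements: [34, 64]
lcm(34,64) = 1088
Final lcm = 1088


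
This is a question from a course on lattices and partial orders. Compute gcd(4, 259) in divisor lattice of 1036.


In a divisor lattice, meet = gcd (greatest common divisor).
By Euclidean algorithm or factoring: gcd(4,259) = 1


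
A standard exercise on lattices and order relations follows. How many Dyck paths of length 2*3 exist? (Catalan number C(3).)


C(n) = C(2n, n) / (n+1).
C(6, 3) = 20
C(3) = 20 / 4 = 5


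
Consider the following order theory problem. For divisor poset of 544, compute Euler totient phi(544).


phi(n) = n * prod_{p|n} (1 - 1/p).
Prime divisors of 544: [2, 17]
phi(544) = 544 * (1 - 1/2) * (1 - 1/17)
phi(544) = 256


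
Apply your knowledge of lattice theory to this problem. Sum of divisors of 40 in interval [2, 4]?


Interval [2,4] in divisors of 40: [2, 4]
Sum = 6


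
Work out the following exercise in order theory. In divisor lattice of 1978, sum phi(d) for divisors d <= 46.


Divisors of 1978 up to 46: [1, 2, 23, 43, 46]
phi values: [1, 1, 22, 42, 22]
Sum = 88


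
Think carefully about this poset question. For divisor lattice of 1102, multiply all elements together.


Divisors of 1102: [1, 2, 19, 29, 38, 58, 551, 1102]
Product = n^(d(n)/2) = 1102^(8/2)
Product = 1474777075216


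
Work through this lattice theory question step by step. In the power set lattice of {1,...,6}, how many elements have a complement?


An element a is complemented if some b has a meet b = bottom, a join b = top.
every subset A has complement S\A, so all elements are complemented.
Complemented elements: {}, {1}, {2}, {3}, {4}, {5}, ... (58 more)
Count: 64


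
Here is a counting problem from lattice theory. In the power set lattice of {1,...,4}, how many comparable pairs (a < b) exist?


A comparable pair {a,b} has a < b or b < a in the order.
Count unordered pairs where one element is strictly below the other.
Examples: {{},{1}}, {{},{2}}, {{},{3}}, {{},{4}}, ...
Total comparable pairs: 65


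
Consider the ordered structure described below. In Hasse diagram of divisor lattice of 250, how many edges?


A cover relation a -< b holds when a < b with no c strictly between.
Cover relations:
  1 -< 2
  1 -< 5
  2 -< 10
  5 -< 10
  5 -< 25
  10 -< 50
  25 -< 50
  25 -< 125
  ...2 more
Total: 10


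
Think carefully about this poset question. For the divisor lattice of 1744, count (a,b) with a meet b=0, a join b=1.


Complement pair (a,b): a meet b = bottom, a join b = top.
Here: gcd(a,b)=1 and lcm(a,b)=1744, i.e. a*b=1744 with a,b coprime.
Pairs found: (1,1744), (16,109), (109,16), (1744,1)
Total ordered pairs: 4


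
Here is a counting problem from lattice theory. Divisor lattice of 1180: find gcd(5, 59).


In a divisor lattice, meet = gcd (greatest common divisor).
By Euclidean algorithm or factoring: gcd(5,59) = 1


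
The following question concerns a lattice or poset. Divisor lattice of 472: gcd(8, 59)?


Meet=gcd.
gcd(8,59)=1


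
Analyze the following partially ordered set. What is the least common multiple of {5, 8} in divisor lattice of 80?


In a divisor lattice, join = lcm (least common multiple).
Compute lcm iteratively: start with first element, then lcm(current, next).
Elements: [5, 8]
lcm(5,8) = 40
Final lcm = 40


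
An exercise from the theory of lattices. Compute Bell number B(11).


B(n) = number of set partitions of an n-element set.
B(n) satisfies the recurrence: B(n+1) = sum_k C(n,k)*B(k).
B(11) = 678570


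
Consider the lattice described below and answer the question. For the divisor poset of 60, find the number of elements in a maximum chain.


A chain is a totally ordered subset; we count the number of elements in a maximum chain.
Compute, for each element x, the size of the longest chain ending at x:
  1: 1
  2: 2
  3: 2
  5: 2
  4: 3
  6: 3
  ...
A maximum chain: 1 < 2 < 4 < 12 < 60
Number of elements in the longest chain: 5


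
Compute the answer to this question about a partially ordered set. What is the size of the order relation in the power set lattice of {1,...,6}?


The order relation is {(a,b) : a <= b}, reflexive so it includes (a,a).
Examples: ({},{}), ({},{1,2}), ({},{1,2,3}), ({},{1,2,3,4}), ({},{1,2,3,4,5}), ...
Total ordered pairs: 729


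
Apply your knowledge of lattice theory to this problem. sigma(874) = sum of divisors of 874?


sigma(n) = sum of divisors.
Divisors of 874: [1, 2, 19, 23, 38, 46, 437, 874]
Sum = 1440


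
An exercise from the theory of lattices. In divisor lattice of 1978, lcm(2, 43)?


Join=lcm.
gcd(2,43)=1
lcm=86


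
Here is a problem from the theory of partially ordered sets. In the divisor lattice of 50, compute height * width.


Height = length of longest chain minus 1; width = size of largest antichain.
A maximum chain: 1 | 5 | 25 | 50  (height 3).
A maximum antichain: {2, 5}  (width 2).
Product = 3 * 2 = 6
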